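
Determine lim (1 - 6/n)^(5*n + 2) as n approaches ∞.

Write it as [(1 - 6/n)^n]^(5) · (1 - 6/n)^(2). The bracketed term tends to e^(-6) and the second factor to 1, so the limit is e^(-30).

e^(-30)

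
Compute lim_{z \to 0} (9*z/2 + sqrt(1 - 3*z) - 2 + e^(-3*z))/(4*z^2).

27/32

Substitution gives 0/0 (the numerator vanishes to order 2).
Expand each term to order z^2: the coefficient of z^2 in e^(-3z) is 9/2 and in √(1 - 3z) is -9/8.
Lower-order terms cancel with the polynomial part, so the numerator is (27/8)·z^2 + o(z^2), and the limit is (27/8)/(4) = 27/32.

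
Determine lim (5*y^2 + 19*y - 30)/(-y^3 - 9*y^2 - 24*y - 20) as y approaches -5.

31/9

Since y = -5 makes numerator and denominator zero, (y + 5) divides both.
Cancelling it gives (5*y - 6)/(-y^2 - 4*y - 4); now plug in y = -5 to get 31/9.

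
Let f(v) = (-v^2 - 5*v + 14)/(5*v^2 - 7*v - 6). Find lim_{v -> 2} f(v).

-9/13

Since v = 2 makes numerator and denominator zero, (v - 2) divides both.
Cancelling it gives (-v - 7)/(5*v + 3); now plug in v = 2 to get -9/13.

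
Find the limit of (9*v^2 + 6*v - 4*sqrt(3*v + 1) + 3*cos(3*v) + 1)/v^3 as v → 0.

Substitution gives 0/0 (the numerator vanishes to order 3).
Expand each term to order v^3: the coefficient of v^3 in 3·cos(3v) is 0 and in -4·√(1 + 3v) is -27/4.
Lower-order terms cancel with the polynomial part, so the numerator is (-27/4)·v^3 + o(v^3), and the limit is (-27/4)/(1) = -27/4.

-27/4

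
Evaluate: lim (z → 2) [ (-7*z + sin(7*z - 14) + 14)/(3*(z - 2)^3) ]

Direct substitution gives 0/0.
Apply L'Hôpital: lim (7*cos(7*z - 14) - 7)/(9*(z - 2)^2), still 0/0.
Apply L'Hôpital: lim (-49*sin(7*z - 14))/(18*z - 36), still 0/0.
After 3 applications of L'Hôpital's rule the quotient is (-343*cos(7*z - 14))/(18); substituting z = 2 gives -343/18.

-343/18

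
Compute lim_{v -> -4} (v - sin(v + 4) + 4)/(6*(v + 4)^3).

1/36

Direct substitution gives 0/0.
Apply L'Hôpital: lim (1 - cos(v + 4))/(18*(v + 4)^2), still 0/0.
Apply L'Hôpital: lim (sin(v + 4))/(36*v + 144), still 0/0.
After 3 applications of L'Hôpital's rule the quotient is (cos(v + 4))/(36); substituting v = -4 gives 1/36.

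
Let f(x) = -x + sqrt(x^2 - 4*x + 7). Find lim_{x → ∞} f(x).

-2

An ∞ − ∞ form. Rationalising with the conjugate, the difference becomes (-4x + 7) / (√(x^2 - 4*x + 7) + x).
For large x the denominator behaves like 2·x, so the quotient tends to -4/2 = -2.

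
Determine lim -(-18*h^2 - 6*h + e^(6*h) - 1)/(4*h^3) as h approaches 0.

Direct substitution gives 0/0.
Apply L'Hôpital: lim (-36*h + 6*e^(6*h) - 6)/(-12*h^2), still 0/0.
Apply L'Hôpital: lim (36*e^(6*h) - 36)/(-24*h), still 0/0.
After 3 applications of L'Hôpital's rule the quotient is (216*e^(6*h))/(-24); substituting h = 0 gives -9.

-9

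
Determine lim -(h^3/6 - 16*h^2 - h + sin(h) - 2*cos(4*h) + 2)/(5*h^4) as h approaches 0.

64/15

Substitution gives 0/0; apply L'Hôpital's rule 4 times.
After differentiating numerator and denominator 4 times the quotient is (sin(h) - 512*cos(4*h))/(-120); at h = 0 this is 64/15.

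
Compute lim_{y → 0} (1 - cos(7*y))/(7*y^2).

7/2

Substitution gives 0/0.
Use (1 − cos u)/u² → 1/2 with u = 7y: the limit is 7²/(2·7) = 7/2.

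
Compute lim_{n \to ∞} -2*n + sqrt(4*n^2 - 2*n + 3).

This has the form ∞ − ∞. Multiply and divide by the conjugate √(4*n^2 - 2*n + 3) + 2n.
That gives (-2n + 3) / (√(4*n^2 - 2*n + 3) + 2n).
Divide numerator and denominator by n: the limit is -2/(2·2) = -1/2.

-1/2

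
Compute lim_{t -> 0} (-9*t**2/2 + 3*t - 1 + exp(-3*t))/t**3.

Direct substitution gives 0/0.
Apply L'Hôpital: lim (-9*t + 3 - 3*e^(-3*t))/(3*t^2), still 0/0.
Apply L'Hôpital: lim (-9 + 9*e^(-3*t))/(6*t), still 0/0.
After 3 applications of L'Hôpital's rule the quotient is (-27*e^(-3*t))/(6); substituting t = 0 gives -9/2.

-9/2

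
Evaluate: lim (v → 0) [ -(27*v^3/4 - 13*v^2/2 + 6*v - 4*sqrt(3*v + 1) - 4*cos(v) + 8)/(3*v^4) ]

-1199/288

Substitution gives 0/0 (the numerator vanishes to order 4).
Expand each term to order v^4: the coefficient of v^4 in -4·cos(v) is -1/6 and in -4·√(1 + 3v) is 405/32.
Lower-order terms cancel with the polynomial part, so the numerator is (1199/96)·v^4 + o(v^4), and the limit is (1199/96)/(-3) = -1199/288.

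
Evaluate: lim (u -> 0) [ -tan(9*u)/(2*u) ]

-9/2

Substitution gives 0/0.
Since tan(θ)/θ → 1 as θ → 0, tan(9u)/(9u) → 1 and the limit is 9/(-2) = -9/2.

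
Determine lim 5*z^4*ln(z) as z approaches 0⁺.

This is a 0·(−∞) form. Rewrite as 5·ln(z) / z^(−4) and apply L'Hôpital:
the derivative quotient is 5·(1/z) / (−4·z^(−5)) = (-5/4)·z^4 → 0.

0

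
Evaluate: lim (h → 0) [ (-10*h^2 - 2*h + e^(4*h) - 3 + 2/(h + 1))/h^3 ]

26/3

Substitution gives 0/0; apply L'Hôpital's rule 3 times.
After differentiating numerator and denominator 3 times the quotient is (64*e^(4*h) - 12/(h + 1)^4)/(6); at h = 0 this is 26/3.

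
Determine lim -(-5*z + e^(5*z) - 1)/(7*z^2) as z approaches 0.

Direct substitution gives 0/0.
Apply L'Hôpital: lim (5*e^(5*z) - 5)/(-14*z), still 0/0.
After 2 applications of L'Hôpital's rule the quotient is (25*e^(5*z))/(-14); substituting z = 0 gives -25/14.

-25/14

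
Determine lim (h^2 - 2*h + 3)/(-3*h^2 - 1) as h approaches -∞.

Numerator and denominator both have degree 2.
Dividing every term by h^2, all lower-order terms vanish and the limit is the ratio of leading coefficients, 1/(-3) = -1/3.

-1/3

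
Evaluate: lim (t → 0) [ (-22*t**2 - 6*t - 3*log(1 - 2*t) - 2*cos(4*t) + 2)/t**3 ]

Substitution gives 0/0; apply L'Hôpital's rule 3 times.
After differentiating numerator and denominator 3 times the quotient is (-128*sin(4*t) - 48/(2*t - 1)^3)/(6); at t = 0 this is 8.

8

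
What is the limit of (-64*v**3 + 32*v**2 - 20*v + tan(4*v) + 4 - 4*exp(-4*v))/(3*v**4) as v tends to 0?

-128/9

Substitution gives 0/0; apply L'Hôpital's rule 4 times.
After differentiating numerator and denominator 4 times the quotient is (1024*(2*(3*tan(4*v)^2 + 2)*e^(4*v)*tan(4*v)/cos(4*v)^2 - 1)*e^(-4*v))/(72); at v = 0 this is -128/9.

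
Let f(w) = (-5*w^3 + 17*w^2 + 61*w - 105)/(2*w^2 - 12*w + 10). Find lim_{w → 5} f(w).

-18

Since w = 5 makes numerator and denominator zero, (w - 5) divides both.
Cancelling it gives (-5*w^2 - 8*w + 21)/(2*w - 2); now plug in w = 5 to get -18.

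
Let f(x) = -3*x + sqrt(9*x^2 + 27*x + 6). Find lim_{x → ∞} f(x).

This has the form ∞ − ∞. Multiply and divide by the conjugate √(9*x^2 + 27*x + 6) + 3x.
That gives (27x + 6) / (√(9*x^2 + 27*x + 6) + 3x).
Divide numerator and denominator by x: the limit is 27/(2·3) = 9/2.

9/2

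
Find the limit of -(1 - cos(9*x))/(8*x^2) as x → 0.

Substitution gives 0/0.
Use (1 − cos u)/u² → 1/2 with u = 9x: the limit is 9²/(2·(-8)) = -81/16.

-81/16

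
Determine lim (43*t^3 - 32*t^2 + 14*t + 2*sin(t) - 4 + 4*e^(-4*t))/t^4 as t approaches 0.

Substitution gives 0/0 (the numerator vanishes to order 4).
Expand each term to order t^4: the coefficient of t^4 in 2·sin(t) is 0 and in 4·e^(-4t) is 128/3.
Lower-order terms cancel with the polynomial part, so the numerator is (128/3)·t^4 + o(t^4), and the limit is (128/3)/(1) = 128/3.

128/3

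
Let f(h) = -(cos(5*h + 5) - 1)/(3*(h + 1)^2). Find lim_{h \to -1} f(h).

25/6

Direct substitution gives 0/0.
Apply L'Hôpital: lim (-5*sin(5*h + 5))/(-6*h - 6), still 0/0.
After 2 applications of L'Hôpital's rule the quotient is (-25*cos(5*h + 5))/(-6); substituting h = -1 gives 25/6.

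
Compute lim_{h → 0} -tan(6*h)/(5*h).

-6/5

Substitution gives 0/0.
Since tan(u)/u → 1 as u → 0, tan(6h)/(6h) → 1 and the limit is 6/(-5) = -6/5.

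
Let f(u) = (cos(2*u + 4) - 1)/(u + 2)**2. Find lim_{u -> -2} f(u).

Direct substitution gives 0/0.
Apply L'Hôpital: lim (-2*sin(2*u + 4))/(2*u + 4), still 0/0.
After 2 applications of L'Hôpital's rule the quotient is (-4*cos(2*u + 4))/(2); substituting u = -2 gives -2.

-2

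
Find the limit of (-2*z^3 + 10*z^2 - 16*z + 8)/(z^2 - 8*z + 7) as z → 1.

At z = 1 both the top and bottom vanish — a removable singularity. Factoring out (z - 1) from each leaves (-2*z^2 + 8*z - 8)/(z - 7), which at z = 1 equals 1/3.

1/3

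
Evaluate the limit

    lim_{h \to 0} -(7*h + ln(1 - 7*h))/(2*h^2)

Direct substitution gives 0/0.
Apply L'Hôpital: lim (7 - 7/(1 - 7*h))/(-4*h), still 0/0.
After 2 applications of L'Hôpital's rule the quotient is (-49/(1 - 7*h)^2)/(-4); substituting h = 0 gives 49/4.

49/4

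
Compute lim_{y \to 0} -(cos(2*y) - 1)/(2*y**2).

Direct substitution gives 0/0.
Apply L'Hôpital: lim (-2*sin(2*y))/(-4*y), still 0/0.
After 2 applications of L'Hôpital's rule the quotient is (-4*cos(2*y))/(-4); substituting y = 0 gives 1.

1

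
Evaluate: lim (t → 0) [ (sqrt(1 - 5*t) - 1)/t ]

A 0/0 form; rationalise with √(1 - 5t) + √1. This collapses the numerator to -5t, leaving -5/(√(1 - 5t) + √1) → -5/(2√1) = -5/2.

-5/2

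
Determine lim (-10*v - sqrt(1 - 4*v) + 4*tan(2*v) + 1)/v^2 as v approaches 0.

2

Substitution gives 0/0 (the numerator vanishes to order 2).
Expand each term to order v^2: the coefficient of v^2 in −√(1 - 4v) is 2 and in 4·tan(2v) is 0.
Lower-order terms cancel with the polynomial part, so the numerator is (2)·v^2 + o(v^2), and the limit is (2)/(1) = 2.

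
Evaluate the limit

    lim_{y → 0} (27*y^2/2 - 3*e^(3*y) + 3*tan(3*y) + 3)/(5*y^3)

27/10

Substitution gives 0/0; apply L'Hôpital's rule 3 times.
After differentiating numerator and denominator 3 times the quotient is (-81*e^(3*y) + 486*tan(3*y)^4 + 648*tan(3*y)^2 + 162)/(30); at y = 0 this is 27/10.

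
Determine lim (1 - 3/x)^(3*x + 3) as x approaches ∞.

Let L be the limit and take ln: ln L = lim (3x + 3)·ln(1 - 3/x) = lim (3x + 3)·(-3/x + O(1/x²)) = -9.
Hence L = e^(-9).

e^(-9)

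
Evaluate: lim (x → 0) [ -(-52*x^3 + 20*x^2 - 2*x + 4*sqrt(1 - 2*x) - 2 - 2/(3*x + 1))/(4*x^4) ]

Substitution gives 0/0 (the numerator vanishes to order 4).
Expand each term to order x^4: the coefficient of x^4 in 4·√(1 - 2x) is -5/2 and in -2·1/(1 + 3x) is -162.
Lower-order terms cancel with the polynomial part, so the numerator is (-329/2)·x^4 + o(x^4), and the limit is (-329/2)/(-4) = 329/8.

329/8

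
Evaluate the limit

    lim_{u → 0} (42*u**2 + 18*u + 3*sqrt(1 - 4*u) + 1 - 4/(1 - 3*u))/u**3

-120

Substitution gives 0/0; apply L'Hôpital's rule 3 times.
After differentiating numerator and denominator 3 times the quotient is (-648/(3*u - 1)^4 - 72/(1 - 4*u)^(5/2))/(6); at u = 0 this is -120.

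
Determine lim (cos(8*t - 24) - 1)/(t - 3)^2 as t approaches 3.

-32

Direct substitution gives 0/0.
Apply L'Hôpital: lim (-8*sin(8*t - 24))/(2*t - 6), still 0/0.
After 2 applications of L'Hôpital's rule the quotient is (-64*cos(8*t - 24))/(2); substituting t = 3 gives -32.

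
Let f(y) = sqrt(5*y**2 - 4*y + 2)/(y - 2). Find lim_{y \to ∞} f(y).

For large |y|, √(5*y^2 - 4*y + 2) ≈ √5·|y| and the denominator ≈ y.
Since y → +∞, |y| = y, giving √5/(1) = √(5).

√(5)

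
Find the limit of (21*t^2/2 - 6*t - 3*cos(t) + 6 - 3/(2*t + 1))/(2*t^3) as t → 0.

12

Substitution gives 0/0; apply L'Hôpital's rule 3 times.
After differentiating numerator and denominator 3 times the quotient is (-3*sin(t) + 144/(2*t + 1)^4)/(12); at t = 0 this is 12.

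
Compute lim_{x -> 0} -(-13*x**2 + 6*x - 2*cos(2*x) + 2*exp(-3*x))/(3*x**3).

3

Substitution gives 0/0 (the numerator vanishes to order 3).
Expand each term to order x^3: the coefficient of x^3 in -2·cos(2x) is 0 and in 2·e^(-3x) is -9.
Lower-order terms cancel with the polynomial part, so the numerator is (-9)·x^3 + o(x^3), and the limit is (-9)/(-3) = 3.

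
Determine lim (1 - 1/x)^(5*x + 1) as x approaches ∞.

Let L be the limit and take ln: ln L = lim (5x + 1)·ln(1 - 1/x) = lim (5x + 1)·(-1/x + O(1/x²)) = -5.
Hence L = e^(-5).

e^(-5)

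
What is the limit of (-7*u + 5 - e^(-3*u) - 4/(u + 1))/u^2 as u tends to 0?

Substitution gives 0/0 (the numerator vanishes to order 2).
Expand each term to order u^2: the coefficient of u^2 in −e^(-3u) is -9/2 and in -4·1/(1 + u) is -4.
Lower-order terms cancel with the polynomial part, so the numerator is (-17/2)·u^2 + o(u^2), and the limit is (-17/2)/(1) = -17/2.

-17/2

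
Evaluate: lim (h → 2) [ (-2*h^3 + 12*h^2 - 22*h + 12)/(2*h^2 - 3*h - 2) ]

At h = 2 both the top and bottom vanish — a removable singularity. Factoring out (h - 2) from each leaves (-2*h^2 + 8*h - 6)/(2*h + 1), which at h = 2 equals 2/5.

2/5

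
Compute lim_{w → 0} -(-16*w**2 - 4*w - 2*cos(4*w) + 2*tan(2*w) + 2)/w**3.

Substitution gives 0/0; apply L'Hôpital's rule 3 times.
After differentiating numerator and denominator 3 times the quotient is (-128*sin(4*w) + 96*tan(2*w)^4 + 128*tan(2*w)^2 + 32)/(-6); at w = 0 this is -16/3.

-16/3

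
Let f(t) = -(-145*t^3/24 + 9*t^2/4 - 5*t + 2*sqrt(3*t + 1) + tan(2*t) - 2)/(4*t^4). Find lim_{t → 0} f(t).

405/256

Substitution gives 0/0; apply L'Hôpital's rule 4 times.
After differentiating numerator and denominator 4 times the quotient is (384*tan(2*t)^3/cos(2*t)^2 + 256*tan(2*t)/cos(2*t)^2 - 1215/(8*(3*t + 1)^(7/2)))/(-96); at t = 0 this is 405/256.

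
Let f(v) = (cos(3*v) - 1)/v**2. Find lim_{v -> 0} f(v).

-9/2

Direct substitution gives 0/0.
Apply L'Hôpital: lim (-3*sin(3*v))/(2*v), still 0/0.
After 2 applications of L'Hôpital's rule the quotient is (-9*cos(3*v))/(2); substituting v = 0 gives -9/2.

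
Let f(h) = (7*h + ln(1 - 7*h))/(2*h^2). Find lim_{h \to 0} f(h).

-49/4

Direct substitution gives 0/0.
Apply L'Hôpital: lim (7 - 7/(1 - 7*h))/(4*h), still 0/0.
After 2 applications of L'Hôpital's rule the quotient is (-49/(1 - 7*h)^2)/(4); substituting h = 0 gives -49/4.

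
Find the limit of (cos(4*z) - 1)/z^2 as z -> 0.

Direct substitution gives 0/0.
Apply L'Hôpital: lim (-4*sin(4*z))/(2*z), still 0/0.
After 2 applications of L'Hôpital's rule the quotient is (-16*cos(4*z))/(2); substituting z = 0 gives -8.

-8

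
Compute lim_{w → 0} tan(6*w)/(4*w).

Substitution gives 0/0.
Since tan(u)/u → 1 as u → 0, tan(6w)/(6w) → 1 and the limit is 6/4 = 3/2.

3/2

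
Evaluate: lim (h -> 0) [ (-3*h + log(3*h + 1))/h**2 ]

Direct substitution gives 0/0.
Apply L'Hôpital: lim (-3 + 3/(3*h + 1))/(2*h), still 0/0.
After 2 applications of L'Hôpital's rule the quotient is (-9/(3*h + 1)^2)/(2); substituting h = 0 gives -9/2.

-9/2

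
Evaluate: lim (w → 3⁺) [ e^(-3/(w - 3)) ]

As w → 3⁺, -3/(w - 3) → −∞, so e^(-3/(w - 3)) → 0.

0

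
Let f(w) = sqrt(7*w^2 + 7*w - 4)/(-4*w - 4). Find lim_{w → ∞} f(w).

-√(7)/4

For large |w|, √(7*w^2 + 7*w - 4) ≈ √7·|w| and the denominator ≈ -4w.
Since w → +∞, |w| = w, giving √7/(-4) = -√(7)/4.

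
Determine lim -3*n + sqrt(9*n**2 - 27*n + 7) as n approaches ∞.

An ∞ − ∞ form. Rationalising with the conjugate, the difference becomes (-27n + 7) / (√(9*n^2 - 27*n + 7) + 3n).
For large n the denominator behaves like 2·3n, so the quotient tends to -27/6 = -9/2.

-9/2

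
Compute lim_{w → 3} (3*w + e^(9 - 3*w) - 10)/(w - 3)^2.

Direct substitution gives 0/0.
Apply L'Hôpital: lim (3 - 3*e^(9 - 3*w))/(2*w - 6), still 0/0.
After 2 applications of L'Hôpital's rule the quotient is (9*e^(9 - 3*w))/(2); substituting w = 3 gives 9/2.

9/2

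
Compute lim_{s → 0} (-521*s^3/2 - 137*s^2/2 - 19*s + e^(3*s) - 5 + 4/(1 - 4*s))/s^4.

Substitution gives 0/0 (the numerator vanishes to order 4).
Expand each term to order s^4: the coefficient of s^4 in e^(3s) is 27/8 and in 4·1/(1 - 4s) is 1024.
Lower-order terms cancel with the polynomial part, so the numerator is (8219/8)·s^4 + o(s^4), and the limit is (8219/8)/(1) = 8219/8.

8219/8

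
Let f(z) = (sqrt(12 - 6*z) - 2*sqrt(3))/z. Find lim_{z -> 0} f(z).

-√(3)/2

Substitution gives 0/0. Multiply numerator and denominator by the conjugate √(12 - 6z) + √12.
The numerator becomes (12 - 6z) − 12 = -6z, so the expression simplifies to -6/(√(12 - 6z) + √12).
Letting z → 0 gives -6/(2√12) = -√(3)/2.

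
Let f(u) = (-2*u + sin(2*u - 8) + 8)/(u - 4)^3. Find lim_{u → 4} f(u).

-4/3

Direct substitution gives 0/0.
Apply L'Hôpital: lim (2*cos(2*u - 8) - 2)/(3*(u - 4)^2), still 0/0.
Apply L'Hôpital: lim (-4*sin(2*u - 8))/(6*u - 24), still 0/0.
After 3 applications of L'Hôpital's rule the quotient is (-8*cos(2*u - 8))/(6); substituting u = 4 gives -4/3.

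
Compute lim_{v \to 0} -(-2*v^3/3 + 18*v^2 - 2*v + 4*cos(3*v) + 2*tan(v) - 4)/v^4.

Substitution gives 0/0 (the numerator vanishes to order 4).
Expand each term to order v^4: the coefficient of v^4 in 2·tan(v) is 0 and in 4·cos(3v) is 27/2.
Lower-order terms cancel with the polynomial part, so the numerator is (27/2)·v^4 + o(v^4), and the limit is (27/2)/(-1) = -27/2.

-27/2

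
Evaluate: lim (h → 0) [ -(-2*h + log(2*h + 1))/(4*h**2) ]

1/2

Direct substitution gives 0/0.
Apply L'Hôpital: lim (-2 + 2/(2*h + 1))/(-8*h), still 0/0.
After 2 applications of L'Hôpital's rule the quotient is (-4/(2*h + 1)^2)/(-8); substituting h = 0 gives 1/2.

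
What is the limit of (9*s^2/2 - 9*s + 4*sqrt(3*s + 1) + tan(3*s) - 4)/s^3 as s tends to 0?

Substitution gives 0/0 (the numerator vanishes to order 3).
Expand each term to order s^3: the coefficient of s^3 in tan(3s) is 9 and in 4·√(1 + 3s) is 27/4.
Lower-order terms cancel with the polynomial part, so the numerator is (63/4)·s^3 + o(s^3), and the limit is (63/4)/(1) = 63/4.

63/4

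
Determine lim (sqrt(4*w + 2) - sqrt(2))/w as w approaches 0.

A 0/0 form; rationalise with √(2 + 4w) + √2. This collapses the numerator to 4w, leaving 4/(√(2 + 4w) + √2) → 4/(2√2) = √(2).

√(2)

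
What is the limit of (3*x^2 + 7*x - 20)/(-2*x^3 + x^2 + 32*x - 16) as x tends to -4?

At x = -4 both the top and bottom vanish — a removable singularity. Factoring out (x + 4) from each leaves (3*x - 5)/(-2*x^2 + 9*x - 4), which at x = -4 equals 17/72.

17/72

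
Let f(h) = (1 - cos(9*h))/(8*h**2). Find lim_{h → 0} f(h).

Substitution gives 0/0.
Use (1 − cos u)/u² → 1/2 with u = 9h: the limit is 9²/(2·8) = 81/16.

81/16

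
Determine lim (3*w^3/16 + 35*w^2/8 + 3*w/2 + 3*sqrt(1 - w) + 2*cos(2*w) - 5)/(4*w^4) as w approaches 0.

Substitution gives 0/0 (the numerator vanishes to order 4).
Expand each term to order w^4: the coefficient of w^4 in 2·cos(2w) is 4/3 and in 3·√(1 - w) is -15/128.
Lower-order terms cancel with the polynomial part, so the numerator is (467/384)·w^4 + o(w^4), and the limit is (467/384)/(4) = 467/1536.

467/1536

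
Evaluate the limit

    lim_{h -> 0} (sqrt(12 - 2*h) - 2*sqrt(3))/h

Substitution gives 0/0. Multiply numerator and denominator by the conjugate √(12 - 2h) + √12.
The numerator becomes (12 - 2h) − 12 = -2h, so the expression simplifies to -2/(√(12 - 2h) + √12).
Letting h → 0 gives -2/(2√12) = -√(3)/6.

-√(3)/6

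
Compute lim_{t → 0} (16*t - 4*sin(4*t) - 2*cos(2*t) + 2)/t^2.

Substitution gives 0/0 (the numerator vanishes to order 2).
Expand each term to order t^2: the coefficient of t^2 in -4·sin(4t) is 0 and in -2·cos(2t) is 4.
Lower-order terms cancel with the polynomial part, so the numerator is (4)·t^2 + o(t^2), and the limit is (4)/(1) = 4.

4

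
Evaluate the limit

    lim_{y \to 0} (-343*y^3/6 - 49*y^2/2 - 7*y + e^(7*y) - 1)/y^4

Direct substitution gives 0/0.
Apply L'Hôpital: lim (-343*y^2/2 - 49*y + 7*e^(7*y) - 7)/(4*y^3), still 0/0.
Apply L'Hôpital: lim (-343*y + 49*e^(7*y) - 49)/(12*y^2), still 0/0.
Apply L'Hôpital: lim (343*e^(7*y) - 343)/(24*y), still 0/0.
After 4 applications of L'Hôpital's rule the quotient is (2401*e^(7*y))/(24); substituting y = 0 gives 2401/24.

2401/24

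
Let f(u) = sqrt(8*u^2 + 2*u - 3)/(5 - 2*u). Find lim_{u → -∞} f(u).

√(2)

For large |u|, √(8*u^2 + 2*u - 3) ≈ √8·|u| and the denominator ≈ -2u.
Since u → −∞, |u| = −u, giving −√8/(-2) = √(2).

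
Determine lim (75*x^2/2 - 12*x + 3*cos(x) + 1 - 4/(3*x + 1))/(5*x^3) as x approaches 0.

108/5

Substitution gives 0/0 (the numerator vanishes to order 3).
Expand each term to order x^3: the coefficient of x^3 in -4·1/(1 + 3x) is 108 and in 3·cos(x) is 0.
Lower-order terms cancel with the polynomial part, so the numerator is (108)·x^3 + o(x^3), and the limit is (108)/(5) = 108/5.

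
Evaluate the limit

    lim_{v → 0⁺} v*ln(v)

0

This is a 0·(−∞) form. Rewrite as 1·ln(v) / v^(−1) and apply L'Hôpital:
the derivative quotient is 1·(1/v) / (−1·v^(−2)) = (-1/1)·v^1 → 0.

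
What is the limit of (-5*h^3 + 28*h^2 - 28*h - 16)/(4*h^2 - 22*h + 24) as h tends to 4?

Since h = 4 makes numerator and denominator zero, (h - 4) divides both.
Cancelling it gives (-5*h^2 + 8*h + 4)/(4*h - 6); now plug in h = 4 to get -22/5.

-22/5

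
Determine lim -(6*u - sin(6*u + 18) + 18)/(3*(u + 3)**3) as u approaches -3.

Direct substitution gives 0/0.
Apply L'Hôpital: lim (6 - 6*cos(6*u + 18))/(-9*(u + 3)^2), still 0/0.
Apply L'Hôpital: lim (36*sin(6*u + 18))/(-18*u - 54), still 0/0.
After 3 applications of L'Hôpital's rule the quotient is (216*cos(6*u + 18))/(-18); substituting u = -3 gives -12.

-12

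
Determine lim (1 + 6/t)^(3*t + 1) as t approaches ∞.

The base → 1 and the exponent → ∞: a 1^∞ form.
Take logarithms: (3t + 1)·ln(1 + 6/t). Since ln(1+u) ~ u for small u, this behaves like (3t)·(6/t) → 18.
So the limit is e^(18).

e^(18)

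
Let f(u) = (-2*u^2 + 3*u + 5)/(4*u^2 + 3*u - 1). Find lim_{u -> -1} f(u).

-7/5

Direct substitution gives 0/0, so factor. Both numerator and denominator have (u + 1) as a factor.
After cancelling, the expression reduces to (5 - 2*u)/(4*u - 1).
Substituting u = -1 gives -7/5.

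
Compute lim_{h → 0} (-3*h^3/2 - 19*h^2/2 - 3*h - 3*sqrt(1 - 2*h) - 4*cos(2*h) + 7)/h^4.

Substitution gives 0/0 (the numerator vanishes to order 4).
Expand each term to order h^4: the coefficient of h^4 in -3·√(1 - 2h) is 15/8 and in -4·cos(2h) is -8/3.
Lower-order terms cancel with the polynomial part, so the numerator is (-19/24)·h^4 + o(h^4), and the limit is (-19/24)/(1) = -19/24.

-19/24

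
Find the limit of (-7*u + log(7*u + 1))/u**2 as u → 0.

Direct substitution gives 0/0.
Apply L'Hôpital: lim (-7 + 7/(7*u + 1))/(2*u), still 0/0.
After 2 applications of L'Hôpital's rule the quotient is (-49/(7*u + 1)^2)/(2); substituting u = 0 gives -49/2.

-49/2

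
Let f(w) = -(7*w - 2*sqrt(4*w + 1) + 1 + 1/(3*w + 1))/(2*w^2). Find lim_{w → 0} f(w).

Substitution gives 0/0; apply L'Hôpital's rule 2 times.
After differentiating numerator and denominator 2 times the quotient is (8/(4*w + 1)^(3/2) + 18/(3*w + 1)^3)/(-4); at w = 0 this is -13/2.

-13/2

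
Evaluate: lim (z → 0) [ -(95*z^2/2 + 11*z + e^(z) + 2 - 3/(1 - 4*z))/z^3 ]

Substitution gives 0/0 (the numerator vanishes to order 3).
Expand each term to order z^3: the coefficient of z^3 in -3·1/(1 - 4z) is -192 and in e^(z) is 1/6.
Lower-order terms cancel with the polynomial part, so the numerator is (-1151/6)·z^3 + o(z^3), and the limit is (-1151/6)/(-1) = 1151/6.

1151/6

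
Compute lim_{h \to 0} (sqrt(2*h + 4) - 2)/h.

1/2

A 0/0 form; rationalise with √(4 + 2h) + √4. This collapses the numerator to 2h, leaving 2/(√(4 + 2h) + √4) → 2/(2√4) = 1/2.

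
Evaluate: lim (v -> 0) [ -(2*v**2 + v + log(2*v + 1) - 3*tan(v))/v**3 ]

Substitution gives 0/0; apply L'Hôpital's rule 3 times.
After differentiating numerator and denominator 3 times the quotient is (12/cos(v)^2 - 18/cos(v)^4 + 16/(2*v + 1)^3)/(-6); at v = 0 this is -5/3.

-5/3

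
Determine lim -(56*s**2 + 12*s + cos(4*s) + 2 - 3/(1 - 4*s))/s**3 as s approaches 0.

Substitution gives 0/0; apply L'Hôpital's rule 3 times.
After differentiating numerator and denominator 3 times the quotient is (64*sin(4*s) - 1152/(4*s - 1)^4)/(-6); at s = 0 this is 192.

192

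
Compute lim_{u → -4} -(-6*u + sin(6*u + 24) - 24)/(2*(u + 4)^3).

Direct substitution gives 0/0.
Apply L'Hôpital: lim (6*cos(6*u + 24) - 6)/(-6*(u + 4)^2), still 0/0.
Apply L'Hôpital: lim (-36*sin(6*u + 24))/(-12*u - 48), still 0/0.
After 3 applications of L'Hôpital's rule the quotient is (-216*cos(6*u + 24))/(-12); substituting u = -4 gives 18.

18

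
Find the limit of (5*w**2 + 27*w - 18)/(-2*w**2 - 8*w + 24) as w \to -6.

Direct substitution gives 0/0, so factor. Both numerator and denominator have (w + 6) as a factor.
After cancelling, the expression reduces to (5*w - 3)/(4 - 2*w).
Substituting w = -6 gives -33/16.

-33/16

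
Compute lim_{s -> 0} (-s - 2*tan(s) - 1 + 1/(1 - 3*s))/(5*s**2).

Substitution gives 0/0 (the numerator vanishes to order 2).
Expand each term to order s^2: the coefficient of s^2 in -2·tan(s) is 0 and in 1/(1 - 3s) is 9.
Lower-order terms cancel with the polynomial part, so the numerator is (9)·s^2 + o(s^2), and the limit is (9)/(5) = 9/5.

9/5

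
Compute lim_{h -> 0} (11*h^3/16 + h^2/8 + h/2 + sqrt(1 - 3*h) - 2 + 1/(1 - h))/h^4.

-277/128

Substitution gives 0/0 (the numerator vanishes to order 4).
Expand each term to order h^4: the coefficient of h^4 in √(1 - 3h) is -405/128 and in 1/(1 - h) is 1.
Lower-order terms cancel with the polynomial part, so the numerator is (-277/128)·h^4 + o(h^4), and the limit is (-277/128)/(1) = -277/128.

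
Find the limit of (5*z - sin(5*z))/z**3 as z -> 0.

125/6

Direct substitution gives 0/0.
Apply L'Hôpital: lim (5 - 5*cos(5*z))/(3*z^2), still 0/0.
Apply L'Hôpital: lim (25*sin(5*z))/(6*z), still 0/0.
After 3 applications of L'Hôpital's rule the quotient is (125*cos(5*z))/(6); substituting z = 0 gives 125/6.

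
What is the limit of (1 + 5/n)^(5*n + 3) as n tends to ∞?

The base → 1 and the exponent → ∞: a 1^∞ form.
Take logarithms: (5n + 3)·ln(1 + 5/n). Since ln(1+u) ~ u for small u, this behaves like (5n)·(5/n) → 25.
So the limit is e^(25).

e^(25)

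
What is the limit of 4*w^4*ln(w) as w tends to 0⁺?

0

This is a 0·(−∞) form. Rewrite as 4·ln(w) / w^(−4) and apply L'Hôpital:
the derivative quotient is 4·(1/w) / (−4·w^(−5)) = (-4/4)·w^4 → 0.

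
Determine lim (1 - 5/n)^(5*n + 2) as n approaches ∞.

Write it as [(1 - 5/n)^n]^(5) · (1 - 5/n)^(2). The bracketed term tends to e^(-5) and the second factor to 1, so the limit is e^(-25).

e^(-25)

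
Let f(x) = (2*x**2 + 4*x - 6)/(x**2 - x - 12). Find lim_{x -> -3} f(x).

At x = -3 both the top and bottom vanish — a removable singularity. Factoring out (x + 3) from each leaves (2*x - 2)/(x - 4), which at x = -3 equals 8/7.

8/7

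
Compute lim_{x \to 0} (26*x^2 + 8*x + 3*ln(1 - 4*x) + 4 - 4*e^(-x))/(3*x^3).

Substitution gives 0/0 (the numerator vanishes to order 3).
Expand each term to order x^3: the coefficient of x^3 in -4·e^(-x) is 2/3 and in 3·ln(1 - 4x) is -64.
Lower-order terms cancel with the polynomial part, so the numerator is (-190/3)·x^3 + o(x^3), and the limit is (-190/3)/(3) = -190/9.

-190/9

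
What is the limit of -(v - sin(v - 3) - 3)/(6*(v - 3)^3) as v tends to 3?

-1/36

Direct substitution gives 0/0.
Apply L'Hôpital: lim (1 - cos(v - 3))/(-18*(v - 3)^2), still 0/0.
Apply L'Hôpital: lim (sin(v - 3))/(108 - 36*v), still 0/0.
After 3 applications of L'Hôpital's rule the quotient is (cos(v - 3))/(-36); substituting v = 3 gives -1/36.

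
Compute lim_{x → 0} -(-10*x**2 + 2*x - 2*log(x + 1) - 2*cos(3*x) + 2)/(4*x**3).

Substitution gives 0/0; apply L'Hôpital's rule 3 times.
After differentiating numerator and denominator 3 times the quotient is (-54*sin(3*x) - 4/(x + 1)^3)/(-24); at x = 0 this is 1/6.

1/6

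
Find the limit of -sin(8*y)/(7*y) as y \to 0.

Substitution gives 0/0.
Write it as (8/(-7))·sin(8y)/(8y); since sin(u)/u → 1, the limit is -8/7.

-8/7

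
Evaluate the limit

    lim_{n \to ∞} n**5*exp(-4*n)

0

Write as n^5/e^{4n}, an ∞/∞ form.
Exponential growth dominates any polynomial, so repeated L'Hôpital (or the standard result) gives 0.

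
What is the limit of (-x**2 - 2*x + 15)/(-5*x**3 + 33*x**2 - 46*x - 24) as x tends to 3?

-8/17

At x = 3 both the top and bottom vanish — a removable singularity. Factoring out (x - 3) from each leaves (-x - 5)/(-5*x^2 + 18*x + 8), which at x = 3 equals -8/17.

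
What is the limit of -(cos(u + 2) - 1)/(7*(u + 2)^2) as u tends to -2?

1/14

Direct substitution gives 0/0.
Apply L'Hôpital: lim (-sin(u + 2))/(-14*u - 28), still 0/0.
After 2 applications of L'Hôpital's rule the quotient is (-cos(u + 2))/(-14); substituting u = -2 gives 1/14.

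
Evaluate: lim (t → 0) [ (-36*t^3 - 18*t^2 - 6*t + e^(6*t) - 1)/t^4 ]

Direct substitution gives 0/0.
Apply L'Hôpital: lim (-108*t^2 - 36*t + 6*e^(6*t) - 6)/(4*t^3), still 0/0.
Apply L'Hôpital: lim (-216*t + 36*e^(6*t) - 36)/(12*t^2), still 0/0.
Apply L'Hôpital: lim (216*e^(6*t) - 216)/(24*t), still 0/0.
After 4 applications of L'Hôpital's rule the quotient is (1296*e^(6*t))/(24); substituting t = 0 gives 54.

54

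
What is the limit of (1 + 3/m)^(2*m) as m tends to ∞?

e^(6)

Let L be the limit and take ln: ln L = lim (2m)·ln(1 + 3/m) = lim (2m)·(3/m + O(1/m²)) = 6.
Hence L = e^(6).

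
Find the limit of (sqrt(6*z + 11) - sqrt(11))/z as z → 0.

Substitution gives 0/0. Multiply numerator and denominator by the conjugate √(11 + 6z) + √11.
The numerator becomes (11 + 6z) − 11 = 6z, so the expression simplifies to 6/(√(11 + 6z) + √11).
Letting z → 0 gives 6/(2√11) = 3*√(11)/11.

3*√(11)/11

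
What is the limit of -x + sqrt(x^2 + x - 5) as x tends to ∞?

1/2

This has the form ∞ − ∞. Multiply and divide by the conjugate √(x^2 + x - 5) + x.
That gives (x - 5) / (√(x^2 + x - 5) + x).
Divide numerator and denominator by x: the limit is 1/(2·1) = 1/2.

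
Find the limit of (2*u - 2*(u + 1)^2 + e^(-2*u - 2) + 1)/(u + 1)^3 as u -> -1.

Direct substitution gives 0/0.
Apply L'Hôpital: lim (-4*u - 2*e^(-2*u - 2) - 2)/(3*(u + 1)^2), still 0/0.
Apply L'Hôpital: lim (4*e^(-2*u - 2) - 4)/(6*u + 6), still 0/0.
After 3 applications of L'Hôpital's rule the quotient is (-8*e^(-2*u - 2))/(6); substituting u = -1 gives -4/3.

-4/3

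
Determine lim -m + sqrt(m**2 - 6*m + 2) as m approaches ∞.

-3

This has the form ∞ − ∞. Multiply and divide by the conjugate √(m^2 - 6*m + 2) + m.
That gives (-6m + 2) / (√(m^2 - 6*m + 2) + m).
Divide numerator and denominator by m: the limit is -6/(2·1) = -3.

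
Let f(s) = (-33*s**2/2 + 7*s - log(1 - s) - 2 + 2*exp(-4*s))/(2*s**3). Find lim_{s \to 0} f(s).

Substitution gives 0/0; apply L'Hôpital's rule 3 times.
After differentiating numerator and denominator 3 times the quotient is (-128*e^(-4*s) - 2/(s - 1)^3)/(12); at s = 0 this is -21/2.

-21/2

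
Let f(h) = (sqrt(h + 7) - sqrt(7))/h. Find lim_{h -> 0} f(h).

A 0/0 form; rationalise with √(7 + h) + √7. This collapses the numerator to h, leaving 1/(√(7 + h) + √7) → 1/(2√7) = √(7)/14.

√(7)/14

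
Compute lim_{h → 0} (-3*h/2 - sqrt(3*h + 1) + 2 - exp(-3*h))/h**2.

Substitution gives 0/0 (the numerator vanishes to order 2).
Expand each term to order h^2: the coefficient of h^2 in −e^(-3h) is -9/2 and in −√(1 + 3h) is 9/8.
Lower-order terms cancel with the polynomial part, so the numerator is (-27/8)·h^2 + o(h^2), and the limit is (-27/8)/(1) = -27/8.

-27/8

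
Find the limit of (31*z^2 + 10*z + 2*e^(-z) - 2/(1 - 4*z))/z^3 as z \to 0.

-385/3

Substitution gives 0/0 (the numerator vanishes to order 3).
Expand each term to order z^3: the coefficient of z^3 in -2·1/(1 - 4z) is -128 and in 2·e^(-z) is -1/3.
Lower-order terms cancel with the polynomial part, so the numerator is (-385/3)·z^3 + o(z^3), and the limit is (-385/3)/(1) = -385/3.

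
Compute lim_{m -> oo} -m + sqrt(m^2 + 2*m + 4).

1

An ∞ − ∞ form. Rationalising with the conjugate, the difference becomes (2m + 4) / (√(m^2 + 2*m + 4) + m).
For large m the denominator behaves like 2·m, so the quotient tends to 2/2 = 1.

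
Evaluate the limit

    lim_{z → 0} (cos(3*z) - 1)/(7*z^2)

-9/14

Direct substitution gives 0/0.
Apply L'Hôpital: lim (-3*sin(3*z))/(14*z), still 0/0.
After 2 applications of L'Hôpital's rule the quotient is (-9*cos(3*z))/(14); substituting z = 0 gives -9/14.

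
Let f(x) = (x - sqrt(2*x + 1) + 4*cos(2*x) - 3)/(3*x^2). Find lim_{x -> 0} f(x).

Substitution gives 0/0 (the numerator vanishes to order 2).
Expand each term to order x^2: the coefficient of x^2 in 4·cos(2x) is -8 and in −√(1 + 2x) is 1/2.
Lower-order terms cancel with the polynomial part, so the numerator is (-15/2)·x^2 + o(x^2), and the limit is (-15/2)/(3) = -5/2.

-5/2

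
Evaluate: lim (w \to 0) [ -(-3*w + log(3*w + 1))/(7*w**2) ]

Direct substitution gives 0/0.
Apply L'Hôpital: lim (-3 + 3/(3*w + 1))/(-14*w), still 0/0.
After 2 applications of L'Hôpital's rule the quotient is (-9/(3*w + 1)^2)/(-14); substituting w = 0 gives 9/14.

9/14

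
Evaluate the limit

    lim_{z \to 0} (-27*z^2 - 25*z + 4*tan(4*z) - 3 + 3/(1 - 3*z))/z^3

Substitution gives 0/0 (the numerator vanishes to order 3).
Expand each term to order z^3: the coefficient of z^3 in 4·tan(4z) is 256/3 and in 3·1/(1 - 3z) is 81.
Lower-order terms cancel with the polynomial part, so the numerator is (499/3)·z^3 + o(z^3), and the limit is (499/3)/(1) = 499/3.

499/3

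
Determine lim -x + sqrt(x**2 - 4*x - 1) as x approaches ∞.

-2

An ∞ − ∞ form. Rationalising with the conjugate, the difference becomes (-4x - 1) / (√(x^2 - 4*x - 1) + x).
For large x the denominator behaves like 2·x, so the quotient tends to -4/2 = -2.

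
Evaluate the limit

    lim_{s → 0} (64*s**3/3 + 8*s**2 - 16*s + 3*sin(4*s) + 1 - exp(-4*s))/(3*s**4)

-32/9

Substitution gives 0/0; apply L'Hôpital's rule 4 times.
After differentiating numerator and denominator 4 times the quotient is (768*sin(4*s) - 256*e^(-4*s))/(72); at s = 0 this is -32/9.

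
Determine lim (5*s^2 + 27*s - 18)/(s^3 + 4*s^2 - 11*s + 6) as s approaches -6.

-33/49

Direct substitution gives 0/0, so factor. Both numerator and denominator have (s + 6) as a factor.
After cancelling, the expression reduces to (5*s - 3)/(s^2 - 2*s + 1).
Substituting s = -6 gives -33/49.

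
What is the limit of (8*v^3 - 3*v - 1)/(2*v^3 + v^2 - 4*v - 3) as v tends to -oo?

Numerator and denominator both have degree 3.
Dividing every term by v^3, all lower-order terms vanish and the limit is the ratio of leading coefficients, 8/(2) = 4.

4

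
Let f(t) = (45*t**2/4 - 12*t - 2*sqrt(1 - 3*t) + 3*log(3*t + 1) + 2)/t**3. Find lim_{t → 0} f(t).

Substitution gives 0/0; apply L'Hôpital's rule 3 times.
After differentiating numerator and denominator 3 times the quotient is (162/(3*t + 1)^3 + 81/(4*(1 - 3*t)^(5/2)))/(6); at t = 0 this is 243/8.

243/8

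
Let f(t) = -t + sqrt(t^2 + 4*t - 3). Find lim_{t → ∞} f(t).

2

This has the form ∞ − ∞. Multiply and divide by the conjugate √(t^2 + 4*t - 3) + t.
That gives (4t - 3) / (√(t^2 + 4*t - 3) + t).
Divide numerator and denominator by t: the limit is 4/(2·1) = 2.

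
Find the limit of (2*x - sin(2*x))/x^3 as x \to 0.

4/3

Direct substitution gives 0/0.
Apply L'Hôpital: lim (2 - 2*cos(2*x))/(3*x^2), still 0/0.
Apply L'Hôpital: lim (4*sin(2*x))/(6*x), still 0/0.
After 3 applications of L'Hôpital's rule the quotient is (8*cos(2*x))/(6); substituting x = 0 gives 4/3.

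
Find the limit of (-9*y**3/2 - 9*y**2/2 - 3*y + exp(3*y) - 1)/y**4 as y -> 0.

Direct substitution gives 0/0.
Apply L'Hôpital: lim (-27*y^2/2 - 9*y + 3*e^(3*y) - 3)/(4*y^3), still 0/0.
Apply L'Hôpital: lim (-27*y + 9*e^(3*y) - 9)/(12*y^2), still 0/0.
Apply L'Hôpital: lim (27*e^(3*y) - 27)/(24*y), still 0/0.
After 4 applications of L'Hôpital's rule the quotient is (81*e^(3*y))/(24); substituting y = 0 gives 27/8.

27/8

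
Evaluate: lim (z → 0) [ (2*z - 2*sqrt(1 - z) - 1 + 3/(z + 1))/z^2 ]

13/4

Substitution gives 0/0 (the numerator vanishes to order 2).
Expand each term to order z^2: the coefficient of z^2 in 3·1/(1 + z) is 3 and in -2·√(1 - z) is 1/4.
Lower-order terms cancel with the polynomial part, so the numerator is (13/4)·z^2 + o(z^2), and the limit is (13/4)/(1) = 13/4.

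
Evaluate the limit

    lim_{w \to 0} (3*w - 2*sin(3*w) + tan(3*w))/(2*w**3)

Substitution gives 0/0 (the numerator vanishes to order 3).
Expand each term to order w^3: the coefficient of w^3 in tan(3w) is 9 and in -2·sin(3w) is 9.
Lower-order terms cancel with the polynomial part, so the numerator is (18)·w^3 + o(w^3), and the limit is (18)/(2) = 9.

9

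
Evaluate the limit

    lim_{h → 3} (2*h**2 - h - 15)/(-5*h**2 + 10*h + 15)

-11/20

Since h = 3 makes numerator and denominator zero, (h - 3) divides both.
Cancelling it gives (2*h + 5)/(-5*h - 5); now plug in h = 3 to get -11/20.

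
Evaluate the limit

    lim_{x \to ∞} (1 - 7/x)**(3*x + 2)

Write it as [(1 - 7/x)^x]^(3) · (1 - 7/x)^(2). The bracketed term tends to e^(-7) and the second factor to 1, so the limit is e^(-21).

e^(-21)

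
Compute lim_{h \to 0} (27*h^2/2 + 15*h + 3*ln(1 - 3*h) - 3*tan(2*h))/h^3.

Substitution gives 0/0 (the numerator vanishes to order 3).
Expand each term to order h^3: the coefficient of h^3 in 3·ln(1 - 3h) is -27 and in -3·tan(2h) is -8.
Lower-order terms cancel with the polynomial part, so the numerator is (-35)·h^3 + o(h^3), and the limit is (-35)/(1) = -35.

-35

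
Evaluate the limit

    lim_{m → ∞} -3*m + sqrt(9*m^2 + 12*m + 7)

2

An ∞ − ∞ form. Rationalising with the conjugate, the difference becomes (12m + 7) / (√(9*m^2 + 12*m + 7) + 3m).
For large m the denominator behaves like 2·3m, so the quotient tends to 12/6 = 2.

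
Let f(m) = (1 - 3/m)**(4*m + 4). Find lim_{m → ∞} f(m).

e^(-12)

Let L be the limit and take ln: ln L = lim (4m + 4)·ln(1 - 3/m) = lim (4m + 4)·(-3/m + O(1/m²)) = -12.
Hence L = e^(-12).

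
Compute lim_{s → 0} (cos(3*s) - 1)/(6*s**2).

Direct substitution gives 0/0.
Apply L'Hôpital: lim (-3*sin(3*s))/(12*s), still 0/0.
After 2 applications of L'Hôpital's rule the quotient is (-9*cos(3*s))/(12); substituting s = 0 gives -3/4.

-3/4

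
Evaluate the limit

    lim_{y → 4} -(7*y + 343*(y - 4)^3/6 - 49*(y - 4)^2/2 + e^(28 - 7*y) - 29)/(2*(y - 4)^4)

-2401/48

Direct substitution gives 0/0.
Apply L'Hôpital: lim (-49*y + 343*(y - 4)^2/2 - 7*e^(28 - 7*y) + 203)/(-8*(y - 4)^3), still 0/0.
Apply L'Hôpital: lim (343*y + 49*e^(28 - 7*y) - 1421)/(-24*(y - 4)^2), still 0/0.
Apply L'Hôpital: lim (343 - 343*e^(28 - 7*y))/(192 - 48*y), still 0/0.
After 4 applications of L'Hôpital's rule the quotient is (2401*e^(28 - 7*y))/(-48); substituting y = 4 gives -2401/48.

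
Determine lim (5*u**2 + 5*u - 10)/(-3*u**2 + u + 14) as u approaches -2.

-15/13

Since u = -2 makes numerator and denominator zero, (u + 2) divides both.
Cancelling it gives (5*u - 5)/(7 - 3*u); now plug in u = -2 to get -15/13.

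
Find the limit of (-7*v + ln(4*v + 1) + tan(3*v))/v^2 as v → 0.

-8

Substitution gives 0/0 (the numerator vanishes to order 2).
Expand each term to order v^2: the coefficient of v^2 in ln(1 + 4v) is -8 and in tan(3v) is 0.
Lower-order terms cancel with the polynomial part, so the numerator is (-8)·v^2 + o(v^2), and the limit is (-8)/(1) = -8.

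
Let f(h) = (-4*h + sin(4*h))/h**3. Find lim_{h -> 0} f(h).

Direct substitution gives 0/0.
Apply L'Hôpital: lim (4*cos(4*h) - 4)/(3*h^2), still 0/0.
Apply L'Hôpital: lim (-16*sin(4*h))/(6*h), still 0/0.
After 3 applications of L'Hôpital's rule the quotient is (-64*cos(4*h))/(6); substituting h = 0 gives -32/3.

-32/3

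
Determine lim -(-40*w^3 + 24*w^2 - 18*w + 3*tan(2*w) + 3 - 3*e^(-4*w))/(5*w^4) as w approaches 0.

32/5

Substitution gives 0/0; apply L'Hôpital's rule 4 times.
After differentiating numerator and denominator 4 times the quotient is (384*((3*tan(2*w)^2 + 2)*e^(4*w)*tan(2*w)/cos(2*w)^2 - 2)*e^(-4*w))/(-120); at w = 0 this is 32/5.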